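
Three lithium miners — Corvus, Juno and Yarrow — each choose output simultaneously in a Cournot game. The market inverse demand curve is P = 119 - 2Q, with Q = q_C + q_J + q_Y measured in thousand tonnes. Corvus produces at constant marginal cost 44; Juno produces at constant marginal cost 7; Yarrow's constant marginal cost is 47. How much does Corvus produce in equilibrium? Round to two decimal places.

Corvus's profit: π_C = (119 - 2Q)q_C - (44q_C). Setting ∂π_C/∂q_C = 0: 75 - 4q_C - 2(q_J + q_Y) = 0.
Juno's first-order condition: 112 - 4q_J - 2(q_C + q_Y) = 0.
Yarrow's first-order condition: 72 - 4q_Y - 2(q_C + q_J) = 0.
Adding the 3 first-order conditions: 259 − 8Q = 0, so Q = 259/8.
Back-substituting: q_C = (75 − 259/4)/2 = 41/8, q_J = (112 − 259/4)/2 = 189/8, q_Y = (72 − 259/4)/2 = 29/8.

5.13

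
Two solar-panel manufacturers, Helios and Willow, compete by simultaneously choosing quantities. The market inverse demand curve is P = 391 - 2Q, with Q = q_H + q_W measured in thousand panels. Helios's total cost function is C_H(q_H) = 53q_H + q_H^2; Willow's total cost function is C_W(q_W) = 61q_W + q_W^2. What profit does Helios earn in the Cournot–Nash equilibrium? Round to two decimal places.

Helios's profit: π_H = (391 - 2Q)q_H - (53q_H + q_H²). Setting ∂π_H/∂q_H = 0: 338 - 6q_H - 2(q_W) = 0.
Willow's profit: π_W = (391 - 2Q)q_W - (61q_W + q_W²). Setting ∂π_W/∂q_W = 0: 330 - 6q_W - 2(q_H) = 0.
So q_H = (338 - 2q_W)/6 and q_W = (330 - 2q_H)/6.
Solving the pair: q_H = 171/4, q_W = 163/4.
Price P = 391 - 2·(167/2) = 224.
Helios's profit: 224·(171/4) - 53·(171/4) - (171/4)² = 5482.6875.

5482.69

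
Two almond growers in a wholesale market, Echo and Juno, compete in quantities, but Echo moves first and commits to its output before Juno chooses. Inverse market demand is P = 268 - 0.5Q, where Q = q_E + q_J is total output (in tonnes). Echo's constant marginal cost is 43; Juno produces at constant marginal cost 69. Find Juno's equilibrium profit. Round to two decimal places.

2701.13

The follower Juno best-responds to any q_E: π_J = (268 - 0.5Q)q_J - 69q_J.
Setting the follower's marginal profit to zero, 199 - (1/2)q_E - q_J = 0, i.e. q_J = (199 - (1/2)q_E).
The leader anticipates this reaction. Substituting into P = 268 - 0.5Q gives P = 337/2 - (1/4)q_E, so π_E = (337/2 - (1/4)q_E)q_E - 43q_E.
Maximising: ∂π_E/∂q_E = 251/2 - (1/2)q_E = 0, giving q_E = 251.
Then q_J = (199 - (1/2)·251) = 147/2.
Price P = 268 - (1/2)·(649/2) = 423/4.
Juno's profit: (423/4 - 69)·(147/2) = 2701.1250.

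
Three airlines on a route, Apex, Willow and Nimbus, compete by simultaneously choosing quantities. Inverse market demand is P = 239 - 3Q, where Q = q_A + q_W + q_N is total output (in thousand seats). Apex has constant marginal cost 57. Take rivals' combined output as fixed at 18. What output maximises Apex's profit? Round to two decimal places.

With rivals' combined output fixed at 18, Apex's profit is π_A = (239 - 3·18 - 3q_A)q_A - (57q_A) = (185 - 3q_A)q_A - (57q_A).
∂π_A/∂q_A = 128 - 6q_A = 0, so q_A = 64/3.

21.33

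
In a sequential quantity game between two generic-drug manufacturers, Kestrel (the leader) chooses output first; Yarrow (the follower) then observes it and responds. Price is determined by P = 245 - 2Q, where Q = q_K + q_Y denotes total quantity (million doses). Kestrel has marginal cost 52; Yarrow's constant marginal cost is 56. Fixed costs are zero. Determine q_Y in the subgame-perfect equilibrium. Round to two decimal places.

Solve by backward induction. Given q_K, the follower Yarrow maximises π_Y = (245 - 2q_K - 2q_Y)q_Y - 56q_Y.
∂π_Y/∂q_Y = 189 - 2q_K - 4q_Y = 0 gives the reaction function q_Y = (189 - 2q_K)/4.
Kestrel substitutes q_Y(q_K) into its own profit: π_K = q_K(245 - 2q_K - (189 - 2q_K)/2) - 52q_K = (301/2 - q_K)q_K - 52q_K.
Maximising: ∂π_K/∂q_K = 197/2 - 2q_K = 0, giving q_K = 197/4.
Then q_Y = (189 - 2·(197/4))/4 = 181/8.

22.63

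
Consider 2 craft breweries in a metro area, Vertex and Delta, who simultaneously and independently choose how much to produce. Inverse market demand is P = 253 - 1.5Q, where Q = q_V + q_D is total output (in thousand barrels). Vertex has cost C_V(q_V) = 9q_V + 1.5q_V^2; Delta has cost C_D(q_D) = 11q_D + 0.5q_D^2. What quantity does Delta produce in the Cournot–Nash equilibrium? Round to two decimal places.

49.93

Vertex's profit: π_V = (253 - 1.5Q)q_V - (9q_V + (3/2)q_V²). Setting ∂π_V/∂q_V = 0: 244 - 6q_V - (3/2)(q_D) = 0.
Delta's profit: π_D = (253 - 1.5Q)q_D - (11q_D + (1/2)q_D²). Setting ∂π_D/∂q_D = 0: 242 - 4q_D - (3/2)(q_V) = 0.
Best responses: q_V = (244 - (3/2)q_D)/6, q_D = (242 - (3/2)q_V)/4.
Substituting one into the other gives q_V = 28.1839 and q_D = 1448/29.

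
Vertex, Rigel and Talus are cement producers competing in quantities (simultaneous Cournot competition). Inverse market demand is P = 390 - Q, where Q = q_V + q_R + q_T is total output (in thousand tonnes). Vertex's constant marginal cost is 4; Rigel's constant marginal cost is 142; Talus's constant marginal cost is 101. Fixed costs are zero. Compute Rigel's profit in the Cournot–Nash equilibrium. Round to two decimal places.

Vertex's profit: π_V = (390 - Q)q_V - (4q_V). Setting ∂π_V/∂q_V = 0: 386 - 2q_V - (q_R + q_T) = 0.
Rigel's first-order condition: 248 - 2q_R - (q_V + q_T) = 0.
Talus's first-order condition: 289 - 2q_T - (q_V + q_R) = 0.
Adding the 3 first-order conditions: 923 − 4Q = 0, so Q = 923/4.
Back-substituting: q_V = (386 − 923/4) = 621/4, q_R = (248 − 923/4) = 69/4, q_T = (289 − 923/4) = 233/4.
Price P = 390 - 923/4 = 637/4.
Rigel's profit: (637/4 - 142)·(69/4) = 297.5625.

297.56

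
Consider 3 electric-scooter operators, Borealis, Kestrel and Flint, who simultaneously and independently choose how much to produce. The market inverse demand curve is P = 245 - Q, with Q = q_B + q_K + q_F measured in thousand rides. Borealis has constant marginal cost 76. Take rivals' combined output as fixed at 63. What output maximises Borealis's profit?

53

With rivals' combined output fixed at 63, Borealis's profit is π_B = (245 - 63 - q_B)q_B - (76q_B) = (182 - q_B)q_B - (76q_B).
∂π_B/∂q_B = 106 - 2q_B = 0, so q_B = 53.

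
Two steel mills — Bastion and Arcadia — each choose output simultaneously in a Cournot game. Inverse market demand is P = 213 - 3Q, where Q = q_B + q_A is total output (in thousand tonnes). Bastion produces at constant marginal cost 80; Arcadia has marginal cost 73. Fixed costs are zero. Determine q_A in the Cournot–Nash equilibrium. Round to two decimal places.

16.33

Bastion's profit: π_B = (213 - 3Q)q_B - (80q_B). Setting ∂π_B/∂q_B = 0: 133 - 6q_B - 3(q_A) = 0.
Arcadia's first-order condition: 140 - 6q_A - 3(q_B) = 0.
Rearranging gives the reaction functions q_B = (133 - 3q_A)/6 and q_A = (140 - 3q_B)/6.
Substituting one into the other gives q_B = 14 and q_A = 49/3.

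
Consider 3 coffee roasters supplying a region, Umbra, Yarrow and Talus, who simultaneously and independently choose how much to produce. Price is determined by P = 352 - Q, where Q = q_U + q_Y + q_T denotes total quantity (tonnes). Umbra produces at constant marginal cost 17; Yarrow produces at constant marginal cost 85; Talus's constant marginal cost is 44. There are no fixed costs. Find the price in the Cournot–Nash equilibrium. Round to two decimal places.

124.50

Umbra's profit: π_U = (352 - Q)q_U - (17q_U). Setting ∂π_U/∂q_U = 0: 335 - 2q_U - (q_Y + q_T) = 0.
Yarrow's profit: π_Y = (352 - Q)q_Y - (85q_Y). Setting ∂π_Y/∂q_Y = 0: 267 - 2q_Y - (q_U + q_T) = 0.
Talus's first-order condition: 308 - 2q_T - (q_U + q_Y) = 0.
Adding the 3 first-order conditions: 910 − 4Q = 0, so Q = 455/2.
Back-substituting: q_U = (335 − 455/2) = 215/2, q_Y = (267 − 455/2) = 79/2, q_T = (308 − 455/2) = 161/2.
Total output Q = 455/2, so price P = 352 - 455/2 = 249/2.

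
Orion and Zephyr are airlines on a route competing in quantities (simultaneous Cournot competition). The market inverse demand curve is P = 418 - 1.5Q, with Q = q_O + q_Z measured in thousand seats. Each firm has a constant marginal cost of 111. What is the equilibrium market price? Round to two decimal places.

A representative firm's profit is π_i = q_i(418 - 1.5Q) - 111q_i.
First-order condition (treating rivals' output as given): 307 - 3q_i - (3/2)q_j = 0.
By symmetry each firm produces the same amount; substituting q_j = q_i yields q_i = 307/(9/2) = 614/9.
Total output Q = 1228/9, so price P = 418 - (3/2)·(1228/9) = 640/3.

213.33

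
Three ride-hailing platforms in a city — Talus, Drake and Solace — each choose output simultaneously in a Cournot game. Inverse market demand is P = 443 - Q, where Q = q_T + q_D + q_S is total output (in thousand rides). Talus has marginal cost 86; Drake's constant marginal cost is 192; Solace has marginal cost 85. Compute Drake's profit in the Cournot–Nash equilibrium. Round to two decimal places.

90.25

Talus's profit: π_T = (443 - Q)q_T - (86q_T). Setting ∂π_T/∂q_T = 0: 357 - 2q_T - (q_D + q_S) = 0.
Drake's first-order condition: 251 - 2q_D - (q_T + q_S) = 0.
Solace's profit: π_S = (443 - Q)q_S - (85q_S). Setting ∂π_S/∂q_S = 0: 358 - 2q_S - (q_T + q_D) = 0.
Adding the 3 first-order conditions: 966 − 4Q = 0, so Q = 483/2.
Back-substituting: q_T = (357 − 483/2) = 231/2, q_D = (251 − 483/2) = 19/2, q_S = (358 − 483/2) = 233/2.
Price P = 443 - 483/2 = 403/2.
Drake's profit: (403/2 - 192)·(19/2) = 361/4.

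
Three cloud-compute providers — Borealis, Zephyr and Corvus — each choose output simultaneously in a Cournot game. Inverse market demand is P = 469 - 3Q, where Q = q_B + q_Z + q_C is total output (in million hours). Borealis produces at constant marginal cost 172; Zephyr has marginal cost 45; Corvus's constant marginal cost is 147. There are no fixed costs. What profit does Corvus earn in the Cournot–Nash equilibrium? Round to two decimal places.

1250.52

Borealis's profit: π_B = (469 - 3Q)q_B - (172q_B). Setting ∂π_B/∂q_B = 0: 297 - 6q_B - 3(q_Z + q_C) = 0.
Zephyr's profit: π_Z = (469 - 3Q)q_Z - (45q_Z). Setting ∂π_Z/∂q_Z = 0: 424 - 6q_Z - 3(q_B + q_C) = 0.
Corvus's profit: π_C = (469 - 3Q)q_C - (147q_C). Setting ∂π_C/∂q_C = 0: 322 - 6q_C - 3(q_B + q_Z) = 0.
Summing all 3 equations gives 1043 − 12Q = 0, hence Q = 1043/12.
Back-substituting: q_B = (297 − 1043/4)/3 = 145/12, q_Z = (424 − 1043/4)/3 = 653/12, q_C = (322 − 1043/4)/3 = 245/12.
Price P = 469 - 3·(1043/12) = 833/4.
Corvus's profit: (833/4 - 147)·(245/12) = 1250.5208.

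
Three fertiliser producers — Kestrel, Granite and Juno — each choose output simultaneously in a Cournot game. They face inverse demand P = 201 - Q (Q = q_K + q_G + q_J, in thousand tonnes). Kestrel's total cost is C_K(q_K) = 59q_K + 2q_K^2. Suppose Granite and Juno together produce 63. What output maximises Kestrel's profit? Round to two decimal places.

With rivals' combined output fixed at 63, Kestrel's profit is π_K = (201 - 63 - q_K)q_K - (59q_K + 2q_K²) = (138 - q_K)q_K - (59q_K + 2q_K²).
∂π_K/∂q_K = 79 - 6q_K = 0, so q_K = 79/6.

13.17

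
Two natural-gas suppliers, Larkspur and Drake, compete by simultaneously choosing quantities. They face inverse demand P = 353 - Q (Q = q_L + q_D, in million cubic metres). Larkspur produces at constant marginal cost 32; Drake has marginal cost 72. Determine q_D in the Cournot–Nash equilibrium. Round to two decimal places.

Larkspur's profit: π_L = (353 - Q)q_L - (32q_L). Setting ∂π_L/∂q_L = 0: 321 - 2q_L - (q_D) = 0.
Drake's first-order condition: 281 - 2q_D - (q_L) = 0.
So q_L = (321 - q_D)/2 and q_D = (281 - q_L)/2.
Substituting one into the other gives q_L = 361/3 and q_D = 241/3.

80.33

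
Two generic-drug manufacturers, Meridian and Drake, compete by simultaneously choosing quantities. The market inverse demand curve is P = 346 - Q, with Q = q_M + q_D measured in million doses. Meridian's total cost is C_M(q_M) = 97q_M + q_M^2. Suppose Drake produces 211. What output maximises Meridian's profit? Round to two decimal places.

9.50

With the rival's output fixed at 211, Meridian's profit is π_M = (346 - 211 - q_M)q_M - (97q_M + q_M²) = (135 - q_M)q_M - (97q_M + q_M²).
∂π_M/∂q_M = 38 - 4q_M = 0, so q_M = 19/2.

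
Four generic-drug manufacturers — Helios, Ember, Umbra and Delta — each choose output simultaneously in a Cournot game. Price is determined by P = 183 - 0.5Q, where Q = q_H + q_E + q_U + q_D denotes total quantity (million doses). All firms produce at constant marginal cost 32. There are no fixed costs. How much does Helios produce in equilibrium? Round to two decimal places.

A representative firm's profit is π_i = q_i(183 - 0.5Q) - 32q_i.
Setting ∂π_i/∂q_i = 0 with rivals' quantities fixed: 151 - q_i - (1/2)·Σ_{j≠i} q_j = 0.
With identical firms every q_j equals q_i, so Σ_{j≠i} q_j = 3q_i and 151 = (5/2)q_i, giving q_i = 302/5.

60.40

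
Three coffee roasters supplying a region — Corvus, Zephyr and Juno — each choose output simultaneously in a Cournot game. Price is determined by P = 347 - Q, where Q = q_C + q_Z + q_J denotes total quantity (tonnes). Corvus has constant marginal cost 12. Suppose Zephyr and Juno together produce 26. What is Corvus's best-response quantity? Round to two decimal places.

With rivals' combined output fixed at 26, Corvus's profit is π_C = (347 - 26 - q_C)q_C - (12q_C) = (321 - q_C)q_C - (12q_C).
∂π_C/∂q_C = 309 - 2q_C = 0, so q_C = 309/2.

154.50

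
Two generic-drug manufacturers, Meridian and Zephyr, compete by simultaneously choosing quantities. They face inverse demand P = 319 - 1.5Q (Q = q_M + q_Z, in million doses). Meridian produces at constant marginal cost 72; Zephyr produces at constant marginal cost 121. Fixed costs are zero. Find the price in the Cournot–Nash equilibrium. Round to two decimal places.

Meridian's profit: π_M = (319 - 1.5Q)q_M - (72q_M). Setting ∂π_M/∂q_M = 0: 247 - 3q_M - (3/2)(q_Z) = 0.
Zephyr's first-order condition: 198 - 3q_Z - (3/2)(q_M) = 0.
Best responses: q_M = (247 - (3/2)q_Z)/3, q_Z = (198 - (3/2)q_M)/3.
Substituting one into the other gives q_M = 592/9 and q_Z = 298/9.
Total output Q = 890/9, so price P = 319 - (3/2)·(890/9) = 512/3.

170.67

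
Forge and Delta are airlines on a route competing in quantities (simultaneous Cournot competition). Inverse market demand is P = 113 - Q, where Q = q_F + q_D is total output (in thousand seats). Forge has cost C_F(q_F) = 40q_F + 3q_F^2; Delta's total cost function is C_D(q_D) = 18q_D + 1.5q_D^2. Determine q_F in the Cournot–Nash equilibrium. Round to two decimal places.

Forge's profit: π_F = (113 - Q)q_F - (40q_F + 3q_F²). Setting ∂π_F/∂q_F = 0: 73 - 8q_F - (q_D) = 0.
Delta's first-order condition: 95 - 5q_D - (q_F) = 0.
Rearranging gives the reaction functions q_F = (73 - q_D)/8 and q_D = (95 - q_F)/5.
Substituting one into the other gives q_F = 90/13 and q_D = 229/13.

6.92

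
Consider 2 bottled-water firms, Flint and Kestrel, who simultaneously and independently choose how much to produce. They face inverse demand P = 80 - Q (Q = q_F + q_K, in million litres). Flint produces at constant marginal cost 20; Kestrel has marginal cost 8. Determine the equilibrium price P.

Flint's profit: π_F = (80 - Q)q_F - (20q_F). Setting ∂π_F/∂q_F = 0: 60 - 2q_F - (q_K) = 0.
Kestrel's profit: π_K = (80 - Q)q_K - (8q_K). Setting ∂π_K/∂q_K = 0: 72 - 2q_K - (q_F) = 0.
So q_F = (60 - q_K)/2 and q_K = (72 - q_F)/2.
Substituting one into the other gives q_F = 16 and q_K = 28.
Total output Q = 44, so price P = 80 - 44 = 36.

36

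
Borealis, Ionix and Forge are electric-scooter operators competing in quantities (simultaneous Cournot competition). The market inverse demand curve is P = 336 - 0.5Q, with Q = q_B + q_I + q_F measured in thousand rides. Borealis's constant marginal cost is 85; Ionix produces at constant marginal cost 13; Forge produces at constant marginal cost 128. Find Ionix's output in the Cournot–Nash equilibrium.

Borealis's profit: π_B = (336 - 0.5Q)q_B - (85q_B). Setting ∂π_B/∂q_B = 0: 251 - q_B - (1/2)(q_I + q_F) = 0.
Ionix's profit: π_I = (336 - 0.5Q)q_I - (13q_I). Setting ∂π_I/∂q_I = 0: 323 - q_I - (1/2)(q_B + q_F) = 0.
Forge's profit: π_F = (336 - 0.5Q)q_F - (128q_F). Setting ∂π_F/∂q_F = 0: 208 - q_F - (1/2)(q_B + q_I) = 0.
Summing all 3 equations gives 782 − 2Q = 0, hence Q = 391.
Back-substituting: q_B = (251 − 391/2)/(1/2) = 111, q_I = (323 − 391/2)/(1/2) = 255, q_F = (208 − 391/2)/(1/2) = 25.

255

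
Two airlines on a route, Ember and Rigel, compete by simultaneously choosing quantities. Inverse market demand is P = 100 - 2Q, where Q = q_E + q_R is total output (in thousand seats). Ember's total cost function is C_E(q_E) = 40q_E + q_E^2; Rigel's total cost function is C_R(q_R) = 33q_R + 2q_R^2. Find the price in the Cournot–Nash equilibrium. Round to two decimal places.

Ember's profit: π_E = (100 - 2Q)q_E - (40q_E + q_E²). Setting ∂π_E/∂q_E = 0: 60 - 6q_E - 2(q_R) = 0.
Rigel's profit: π_R = (100 - 2Q)q_R - (33q_R + 2q_R²). Setting ∂π_R/∂q_R = 0: 67 - 8q_R - 2(q_E) = 0.
Rearranging gives the reaction functions q_E = (60 - 2q_R)/6 and q_R = (67 - 2q_E)/8.
Substituting one into the other gives q_E = 173/22 and q_R = 141/22.
Total output Q = 157/11, so price P = 100 - 2·(157/11) = 786/11.

71.45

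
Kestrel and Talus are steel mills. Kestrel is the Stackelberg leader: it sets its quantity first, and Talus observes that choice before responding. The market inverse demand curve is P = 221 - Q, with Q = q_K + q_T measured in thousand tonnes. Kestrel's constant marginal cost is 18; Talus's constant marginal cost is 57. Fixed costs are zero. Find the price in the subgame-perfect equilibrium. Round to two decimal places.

78.50

The follower Talus best-responds to any q_K: π_T = (221 - Q)q_T - 57q_T.
∂π_T/∂q_T = 164 - q_K - 2q_T = 0 gives the reaction function q_T = (164 - q_K)/2.
The leader anticipates this reaction. Substituting into P = 221 - Q gives P = 139 - (1/2)q_K, so π_K = (139 - (1/2)q_K)q_K - 18q_K.
Leader FOC: 121 - q_K = 0, so q_K = 121.
Then q_T = (164 - 121)/2 = 43/2.
Total output Q = 285/2, so price P = 221 - 285/2 = 157/2.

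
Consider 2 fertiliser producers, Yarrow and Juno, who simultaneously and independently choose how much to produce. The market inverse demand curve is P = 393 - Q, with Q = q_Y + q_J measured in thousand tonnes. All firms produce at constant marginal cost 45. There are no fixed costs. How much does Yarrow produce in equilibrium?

A representative firm's profit is π_i = q_i(393 - Q) - 45q_i.
Setting ∂π_i/∂q_i = 0 with rivals' quantities fixed: 348 - 2q_i - q_j = 0.
By symmetry each firm produces the same amount; substituting q_j = q_i yields q_i = 348/3 = 116.

116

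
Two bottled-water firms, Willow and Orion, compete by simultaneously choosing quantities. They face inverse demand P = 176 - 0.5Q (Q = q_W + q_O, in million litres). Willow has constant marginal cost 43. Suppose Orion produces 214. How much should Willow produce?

26

With the rival's output fixed at 214, Willow's profit is π_W = (176 - (1/2)·214 - (1/2)q_W)q_W - (43q_W) = (69 - (1/2)q_W)q_W - (43q_W).
∂π_W/∂q_W = 26 - q_W = 0, so q_W = 26.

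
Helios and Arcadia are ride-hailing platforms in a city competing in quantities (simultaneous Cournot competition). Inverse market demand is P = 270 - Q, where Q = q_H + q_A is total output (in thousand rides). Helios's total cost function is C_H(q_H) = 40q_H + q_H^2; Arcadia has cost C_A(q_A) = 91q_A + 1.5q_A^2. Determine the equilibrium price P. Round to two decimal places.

193.32

Helios's profit: π_H = (270 - Q)q_H - (40q_H + q_H²). Setting ∂π_H/∂q_H = 0: 230 - 4q_H - (q_A) = 0.
Arcadia's profit: π_A = (270 - Q)q_A - (91q_A + (3/2)q_A²). Setting ∂π_A/∂q_A = 0: 179 - 5q_A - (q_H) = 0.
Rearranging gives the reaction functions q_H = (230 - q_A)/4 and q_A = (179 - q_H)/5.
Substituting one into the other gives q_H = 971/19 and q_A = 486/19.
Total output Q = 1457/19, so price P = 270 - 1457/19 = 193.3158.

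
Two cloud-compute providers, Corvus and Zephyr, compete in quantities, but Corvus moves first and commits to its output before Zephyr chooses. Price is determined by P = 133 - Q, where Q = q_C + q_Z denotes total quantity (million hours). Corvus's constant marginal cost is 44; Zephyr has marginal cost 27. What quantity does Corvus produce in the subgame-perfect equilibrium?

36

Solve by backward induction. Given q_C, the follower Zephyr maximises π_Z = (133 - q_C - q_Z)q_Z - 27q_Z.
Setting the follower's marginal profit to zero, 106 - q_C - 2q_Z = 0, i.e. q_Z = (106 - q_C)/2.
The leader anticipates this reaction. Substituting into P = 133 - Q gives P = 80 - (1/2)q_C, so π_C = (80 - (1/2)q_C)q_C - 44q_C.
The leader's first-order condition 36 - q_C = 0 yields q_C = 36.
Then q_Z = (106 - 36)/2 = 35.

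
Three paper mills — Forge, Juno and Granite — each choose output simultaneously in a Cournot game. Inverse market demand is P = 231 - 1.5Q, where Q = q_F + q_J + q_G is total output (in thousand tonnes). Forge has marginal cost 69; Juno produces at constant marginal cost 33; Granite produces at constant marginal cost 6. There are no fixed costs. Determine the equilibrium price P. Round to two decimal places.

84.75

Forge's profit: π_F = (231 - 1.5Q)q_F - (69q_F). Setting ∂π_F/∂q_F = 0: 162 - 3q_F - (3/2)(q_J + q_G) = 0.
Juno's profit: π_J = (231 - 1.5Q)q_J - (33q_J). Setting ∂π_J/∂q_J = 0: 198 - 3q_J - (3/2)(q_F + q_G) = 0.
Granite's first-order condition: 225 - 3q_G - (3/2)(q_F + q_J) = 0.
Adding the 3 first-order conditions: 585 − 6Q = 0, so Q = 195/2.
Back-substituting: q_F = (162 − 585/4)/(3/2) = 21/2, q_J = (198 − 585/4)/(3/2) = 69/2, q_G = (225 − 585/4)/(3/2) = 105/2.
Total output Q = 195/2, so price P = 231 - (3/2)·(195/2) = 339/4.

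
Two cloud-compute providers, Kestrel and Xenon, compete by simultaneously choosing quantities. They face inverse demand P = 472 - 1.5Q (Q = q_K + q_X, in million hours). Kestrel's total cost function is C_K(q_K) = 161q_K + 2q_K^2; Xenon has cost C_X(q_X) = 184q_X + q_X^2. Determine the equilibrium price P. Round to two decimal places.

Kestrel's profit: π_K = (472 - 1.5Q)q_K - (161q_K + 2q_K²). Setting ∂π_K/∂q_K = 0: 311 - 7q_K - (3/2)(q_X) = 0.
Xenon's first-order condition: 288 - 5q_X - (3/2)(q_K) = 0.
So q_K = (311 - (3/2)q_X)/7 and q_X = (288 - (3/2)q_K)/5.
Solving the pair: q_K = 34.2901, q_X = 47.3130.
Total output Q = 81.6031, so price P = 472 - (3/2)·81.6031 = 349.5954.

349.60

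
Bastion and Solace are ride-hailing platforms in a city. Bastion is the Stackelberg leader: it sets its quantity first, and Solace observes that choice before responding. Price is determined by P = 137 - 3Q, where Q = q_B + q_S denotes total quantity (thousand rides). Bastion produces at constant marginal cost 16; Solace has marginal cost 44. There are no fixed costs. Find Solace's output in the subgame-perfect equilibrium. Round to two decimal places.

3.08

Solve by backward induction. Given q_B, the follower Solace maximises π_S = (137 - 3q_B - 3q_S)q_S - 44q_S.
Follower FOC: 93 - 3q_B - 6q_S = 0, so q_S(q_B) = (93 - 3q_B)/6.
The leader anticipates this reaction. Substituting into P = 137 - 3Q gives P = 181/2 - (3/2)q_B, so π_B = (181/2 - (3/2)q_B)q_B - 16q_B.
Leader FOC: 149/2 - 3q_B = 0, so q_B = 149/6.
Then q_S = (93 - 3·(149/6))/6 = 37/12.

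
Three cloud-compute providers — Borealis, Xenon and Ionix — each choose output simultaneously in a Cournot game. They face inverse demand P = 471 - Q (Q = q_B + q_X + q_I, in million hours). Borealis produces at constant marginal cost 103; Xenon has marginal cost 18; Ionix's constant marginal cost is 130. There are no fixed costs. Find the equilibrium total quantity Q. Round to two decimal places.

290.50

Borealis's profit: π_B = (471 - Q)q_B - (103q_B). Setting ∂π_B/∂q_B = 0: 368 - 2q_B - (q_X + q_I) = 0.
Xenon's profit: π_X = (471 - Q)q_X - (18q_X). Setting ∂π_X/∂q_X = 0: 453 - 2q_X - (q_B + q_I) = 0.
Ionix's first-order condition: 341 - 2q_I - (q_B + q_X) = 0.
Adding the 3 conditions: 1162 − 2Q − 2Q = 0, i.e. Q = 581/2.
Back-substituting: q_B = (368 − 581/2) = 155/2, q_X = (453 − 581/2) = 325/2, q_I = (341 − 581/2) = 101/2.
Total output Q = 155/2 + 325/2 + 101/2 = 581/2.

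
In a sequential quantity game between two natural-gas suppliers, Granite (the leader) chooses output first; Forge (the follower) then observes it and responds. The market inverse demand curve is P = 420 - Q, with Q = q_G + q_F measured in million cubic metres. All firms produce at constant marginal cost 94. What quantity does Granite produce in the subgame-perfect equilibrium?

Solve by backward induction. Given q_G, the follower Forge maximises π_F = (420 - q_G - q_F)q_F - 94q_F.
Follower FOC: 326 - q_G - 2q_F = 0, so q_F(q_G) = (326 - q_G)/2.
The leader anticipates this reaction. Substituting into P = 420 - Q gives P = 257 - (1/2)q_G, so π_G = (257 - (1/2)q_G)q_G - 94q_G.
The leader's first-order condition 163 - q_G = 0 yields q_G = 163.
Then q_F = (326 - 163)/2 = 163/2.

163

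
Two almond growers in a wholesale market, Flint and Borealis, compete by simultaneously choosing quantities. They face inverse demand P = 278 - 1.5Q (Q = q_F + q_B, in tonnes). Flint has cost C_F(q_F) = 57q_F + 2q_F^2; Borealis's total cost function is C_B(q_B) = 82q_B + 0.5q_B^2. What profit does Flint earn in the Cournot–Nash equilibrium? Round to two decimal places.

Flint's profit: π_F = (278 - 1.5Q)q_F - (57q_F + 2q_F²). Setting ∂π_F/∂q_F = 0: 221 - 7q_F - (3/2)(q_B) = 0.
Borealis's profit: π_B = (278 - 1.5Q)q_B - (82q_B + (1/2)q_B²). Setting ∂π_B/∂q_B = 0: 196 - 4q_B - (3/2)(q_F) = 0.
Rearranging gives the reaction functions q_F = (221 - (3/2)q_B)/7 and q_B = (196 - (3/2)q_F)/4.
Substituting one into the other gives q_F = 22.9126 and q_B = 40.4078.
Price P = 278 - (3/2)·63.3204 = 183.0194.
Flint's profit: 183.0194·22.9126 - 57·22.9126 - 2·22.9126² = 1837.4588.

1837.46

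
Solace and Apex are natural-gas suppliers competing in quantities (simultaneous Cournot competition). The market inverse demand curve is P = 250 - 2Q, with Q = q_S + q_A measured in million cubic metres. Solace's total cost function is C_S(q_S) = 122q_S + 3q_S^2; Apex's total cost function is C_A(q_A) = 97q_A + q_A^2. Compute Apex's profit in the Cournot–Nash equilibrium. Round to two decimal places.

1552.69

Solace's profit: π_S = (250 - 2Q)q_S - (122q_S + 3q_S²). Setting ∂π_S/∂q_S = 0: 128 - 10q_S - 2(q_A) = 0.
Apex's first-order condition: 153 - 6q_A - 2(q_S) = 0.
Rearranging gives the reaction functions q_S = (128 - 2q_A)/10 and q_A = (153 - 2q_S)/6.
Solving the pair: q_S = 33/4, q_A = 91/4.
Price P = 250 - 2·31 = 188.
Apex's profit: 188·(91/4) - 97·(91/4) - (91/4)² = 1552.6875.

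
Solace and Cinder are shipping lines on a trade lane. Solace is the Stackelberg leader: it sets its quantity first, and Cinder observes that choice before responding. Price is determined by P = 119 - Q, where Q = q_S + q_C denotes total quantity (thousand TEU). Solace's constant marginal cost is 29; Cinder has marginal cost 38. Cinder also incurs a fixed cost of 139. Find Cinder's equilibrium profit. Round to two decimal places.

The follower Cinder best-responds to any q_S: π_C = (119 - Q)q_C - 38q_C.
Follower FOC: 81 - q_S - 2q_C = 0, so q_C(q_S) = (81 - q_S)/2.
The leader anticipates this reaction. Substituting into P = 119 - Q gives P = 157/2 - (1/2)q_S, so π_S = (157/2 - (1/2)q_S)q_S - 29q_S.
Maximising: ∂π_S/∂q_S = 99/2 - q_S = 0, giving q_S = 99/2.
Then q_C = (81 - 99/2)/2 = 63/4.
Price P = 119 - 261/4 = 215/4.
Cinder's profit: (215/4 - 38)·(63/4) - 139 = 1745/16.

109.06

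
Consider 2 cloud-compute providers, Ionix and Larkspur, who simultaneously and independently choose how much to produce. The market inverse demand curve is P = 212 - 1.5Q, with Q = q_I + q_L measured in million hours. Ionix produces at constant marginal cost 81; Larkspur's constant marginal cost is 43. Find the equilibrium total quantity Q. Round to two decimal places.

66.67

Ionix's profit: π_I = (212 - 1.5Q)q_I - (81q_I). Setting ∂π_I/∂q_I = 0: 131 - 3q_I - (3/2)(q_L) = 0.
Larkspur's profit: π_L = (212 - 1.5Q)q_L - (43q_L). Setting ∂π_L/∂q_L = 0: 169 - 3q_L - (3/2)(q_I) = 0.
So q_I = (131 - (3/2)q_L)/3 and q_L = (169 - (3/2)q_I)/3.
Solving the pair: q_I = 62/3, q_L = 46.
Total output Q = 62/3 + 46 = 200/3.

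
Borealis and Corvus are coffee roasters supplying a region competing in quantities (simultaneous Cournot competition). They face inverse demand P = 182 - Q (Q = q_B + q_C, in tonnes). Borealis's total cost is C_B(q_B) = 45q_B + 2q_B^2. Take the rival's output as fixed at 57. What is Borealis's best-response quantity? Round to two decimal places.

13.33

With the rival's output fixed at 57, Borealis's profit is π_B = (182 - 57 - q_B)q_B - (45q_B + 2q_B²) = (125 - q_B)q_B - (45q_B + 2q_B²).
∂π_B/∂q_B = 80 - 6q_B = 0, so q_B = 40/3.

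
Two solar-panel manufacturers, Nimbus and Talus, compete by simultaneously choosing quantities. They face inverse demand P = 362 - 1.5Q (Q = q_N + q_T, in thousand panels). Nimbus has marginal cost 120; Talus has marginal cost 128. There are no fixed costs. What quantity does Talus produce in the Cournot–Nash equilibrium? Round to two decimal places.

50.22

Nimbus's profit: π_N = (362 - 1.5Q)q_N - (120q_N). Setting ∂π_N/∂q_N = 0: 242 - 3q_N - (3/2)(q_T) = 0.
Talus's first-order condition: 234 - 3q_T - (3/2)(q_N) = 0.
So q_N = (242 - (3/2)q_T)/3 and q_T = (234 - (3/2)q_N)/3.
Solving the pair: q_N = 500/9, q_T = 452/9.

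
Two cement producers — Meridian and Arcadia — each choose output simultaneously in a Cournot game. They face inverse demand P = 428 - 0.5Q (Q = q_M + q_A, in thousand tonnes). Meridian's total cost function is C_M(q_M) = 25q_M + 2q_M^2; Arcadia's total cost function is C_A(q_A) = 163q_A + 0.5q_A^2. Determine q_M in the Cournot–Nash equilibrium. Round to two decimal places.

Meridian's profit: π_M = (428 - 0.5Q)q_M - (25q_M + 2q_M²). Setting ∂π_M/∂q_M = 0: 403 - 5q_M - (1/2)(q_A) = 0.
Arcadia's profit: π_A = (428 - 0.5Q)q_A - (163q_A + (1/2)q_A²). Setting ∂π_A/∂q_A = 0: 265 - 2q_A - (1/2)(q_M) = 0.
So q_M = (403 - (1/2)q_A)/5 and q_A = (265 - (1/2)q_M)/2.
Solving the pair: q_M = 898/13, q_A = 1498/13.

69.08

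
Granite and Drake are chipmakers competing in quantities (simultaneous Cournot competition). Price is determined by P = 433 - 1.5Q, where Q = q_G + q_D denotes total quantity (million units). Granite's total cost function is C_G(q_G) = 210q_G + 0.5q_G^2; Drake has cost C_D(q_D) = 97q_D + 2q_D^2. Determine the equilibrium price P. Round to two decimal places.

Granite's profit: π_G = (433 - 1.5Q)q_G - (210q_G + (1/2)q_G²). Setting ∂π_G/∂q_G = 0: 223 - 4q_G - (3/2)(q_D) = 0.
Drake's profit: π_D = (433 - 1.5Q)q_D - (97q_D + 2q_D²). Setting ∂π_D/∂q_D = 0: 336 - 7q_D - (3/2)(q_G) = 0.
Best responses: q_G = (223 - (3/2)q_D)/4, q_D = (336 - (3/2)q_G)/7.
Solving the pair: q_G = 41.0485, q_D = 39.2039.
Total output Q = 80.2524, so price P = 433 - (3/2)·80.2524 = 312.6214.

312.62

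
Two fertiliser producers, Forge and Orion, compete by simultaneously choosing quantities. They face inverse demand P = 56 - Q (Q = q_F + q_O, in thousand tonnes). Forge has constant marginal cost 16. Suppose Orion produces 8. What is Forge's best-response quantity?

With the rival's output fixed at 8, Forge's profit is π_F = (56 - 8 - q_F)q_F - (16q_F) = (48 - q_F)q_F - (16q_F).
∂π_F/∂q_F = 32 - 2q_F = 0, so q_F = 16.

16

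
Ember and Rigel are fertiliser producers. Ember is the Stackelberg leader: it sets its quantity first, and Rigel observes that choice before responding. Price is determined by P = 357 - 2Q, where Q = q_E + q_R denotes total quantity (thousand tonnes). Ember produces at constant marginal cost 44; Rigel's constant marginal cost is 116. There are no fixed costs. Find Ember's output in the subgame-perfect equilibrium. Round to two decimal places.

96.25

Solve by backward induction. Given q_E, the follower Rigel maximises π_R = (357 - 2q_E - 2q_R)q_R - 116q_R.
∂π_R/∂q_R = 241 - 2q_E - 4q_R = 0 gives the reaction function q_R = (241 - 2q_E)/4.
The leader anticipates this reaction. Substituting into P = 357 - 2Q gives P = 473/2 - q_E, so π_E = (473/2 - q_E)q_E - 44q_E.
Maximising: ∂π_E/∂q_E = 385/2 - 2q_E = 0, giving q_E = 385/4.
Then q_R = (241 - 2·(385/4))/4 = 97/8.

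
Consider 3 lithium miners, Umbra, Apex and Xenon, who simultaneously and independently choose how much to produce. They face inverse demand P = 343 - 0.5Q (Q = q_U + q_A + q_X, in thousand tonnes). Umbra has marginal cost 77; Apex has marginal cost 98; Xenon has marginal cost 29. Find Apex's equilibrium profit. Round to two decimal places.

Umbra's profit: π_U = (343 - 0.5Q)q_U - (77q_U). Setting ∂π_U/∂q_U = 0: 266 - q_U - (1/2)(q_A + q_X) = 0.
Apex's first-order condition: 245 - q_A - (1/2)(q_U + q_X) = 0.
Xenon's profit: π_X = (343 - 0.5Q)q_X - (29q_X). Setting ∂π_X/∂q_X = 0: 314 - q_X - (1/2)(q_U + q_A) = 0.
Adding the 3 first-order conditions: 825 − 2Q = 0, so Q = 825/2.
Back-substituting: q_U = (266 − 825/4)/(1/2) = 239/2, q_A = (245 − 825/4)/(1/2) = 155/2, q_X = (314 − 825/4)/(1/2) = 431/2.
Price P = 343 - (1/2)·(825/2) = 547/4.
Apex's profit: (547/4 - 98)·(155/2) = 3003.1250.

3003.13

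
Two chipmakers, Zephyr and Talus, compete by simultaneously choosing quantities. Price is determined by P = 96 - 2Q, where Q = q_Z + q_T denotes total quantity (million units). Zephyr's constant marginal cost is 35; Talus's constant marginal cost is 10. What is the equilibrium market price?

47

Zephyr's profit: π_Z = (96 - 2Q)q_Z - (35q_Z). Setting ∂π_Z/∂q_Z = 0: 61 - 4q_Z - 2(q_T) = 0.
Talus's profit: π_T = (96 - 2Q)q_T - (10q_T). Setting ∂π_T/∂q_T = 0: 86 - 4q_T - 2(q_Z) = 0.
So q_Z = (61 - 2q_T)/4 and q_T = (86 - 2q_Z)/4.
Solving the pair: q_Z = 6, q_T = 37/2.
Total output Q = 49/2, so price P = 96 - 2·(49/2) = 47.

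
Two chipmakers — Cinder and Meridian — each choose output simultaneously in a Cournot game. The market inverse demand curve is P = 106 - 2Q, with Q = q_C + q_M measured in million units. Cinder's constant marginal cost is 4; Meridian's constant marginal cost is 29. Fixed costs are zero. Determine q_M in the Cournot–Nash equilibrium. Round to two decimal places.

8.67

Cinder's profit: π_C = (106 - 2Q)q_C - (4q_C). Setting ∂π_C/∂q_C = 0: 102 - 4q_C - 2(q_M) = 0.
Meridian's profit: π_M = (106 - 2Q)q_M - (29q_M). Setting ∂π_M/∂q_M = 0: 77 - 4q_M - 2(q_C) = 0.
So q_C = (102 - 2q_M)/4 and q_M = (77 - 2q_C)/4.
Solving the pair: q_C = 127/6, q_M = 26/3.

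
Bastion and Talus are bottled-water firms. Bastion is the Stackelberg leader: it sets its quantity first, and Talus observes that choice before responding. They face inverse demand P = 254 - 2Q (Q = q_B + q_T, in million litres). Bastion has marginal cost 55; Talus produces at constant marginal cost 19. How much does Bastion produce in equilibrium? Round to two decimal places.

The follower Talus best-responds to any q_B: π_T = (254 - 2Q)q_T - 19q_T.
Setting the follower's marginal profit to zero, 235 - 2q_B - 4q_T = 0, i.e. q_T = (235 - 2q_B)/4.
Bastion substitutes q_T(q_B) into its own profit: π_B = q_B(254 - 2q_B - (235 - 2q_B)/2) - 55q_B = (273/2 - q_B)q_B - 55q_B.
Maximising: ∂π_B/∂q_B = 163/2 - 2q_B = 0, giving q_B = 163/4.
Then q_T = (235 - 2·(163/4))/4 = 307/8.

40.75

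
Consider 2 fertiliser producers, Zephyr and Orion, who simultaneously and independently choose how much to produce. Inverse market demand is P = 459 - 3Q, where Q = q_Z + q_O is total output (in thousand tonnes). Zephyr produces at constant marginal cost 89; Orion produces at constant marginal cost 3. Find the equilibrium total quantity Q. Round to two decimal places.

Zephyr's profit: π_Z = (459 - 3Q)q_Z - (89q_Z). Setting ∂π_Z/∂q_Z = 0: 370 - 6q_Z - 3(q_O) = 0.
Orion's profit: π_O = (459 - 3Q)q_O - (3q_O). Setting ∂π_O/∂q_O = 0: 456 - 6q_O - 3(q_Z) = 0.
Best responses: q_Z = (370 - 3q_O)/6, q_O = (456 - 3q_Z)/6.
Substituting one into the other gives q_Z = 284/9 and q_O = 542/9.
Total output Q = 284/9 + 542/9 = 826/9.

91.78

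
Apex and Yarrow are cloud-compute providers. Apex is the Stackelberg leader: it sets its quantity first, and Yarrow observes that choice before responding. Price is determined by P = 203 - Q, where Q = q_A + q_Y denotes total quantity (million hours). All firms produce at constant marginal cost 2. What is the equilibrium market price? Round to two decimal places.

52.25

Solve by backward induction. Given q_A, the follower Yarrow maximises π_Y = (203 - q_A - q_Y)q_Y - 2q_Y.
Setting the follower's marginal profit to zero, 201 - q_A - 2q_Y = 0, i.e. q_Y = (201 - q_A)/2.
Apex substitutes q_Y(q_A) into its own profit: π_A = q_A(203 - q_A - (201 - q_A)/2) - 2q_A = (205/2 - (1/2)q_A)q_A - 2q_A.
Maximising: ∂π_A/∂q_A = 201/2 - q_A = 0, giving q_A = 201/2.
Then q_Y = (201 - 201/2)/2 = 201/4.
Total output Q = 603/4, so price P = 203 - 603/4 = 209/4.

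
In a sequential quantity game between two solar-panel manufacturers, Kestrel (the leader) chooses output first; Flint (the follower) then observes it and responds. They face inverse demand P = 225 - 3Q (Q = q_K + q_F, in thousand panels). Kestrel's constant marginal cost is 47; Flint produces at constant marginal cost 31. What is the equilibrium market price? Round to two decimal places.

Solve by backward induction. Given q_K, the follower Flint maximises π_F = (225 - 3q_K - 3q_F)q_F - 31q_F.
Setting the follower's marginal profit to zero, 194 - 3q_K - 6q_F = 0, i.e. q_F = (194 - 3q_K)/6.
Kestrel substitutes q_F(q_K) into its own profit: π_K = q_K(225 - 3q_K - (194 - 3q_K)/2) - 47q_K = (128 - (3/2)q_K)q_K - 47q_K.
Leader FOC: 81 - 3q_K = 0, so q_K = 27.
Then q_F = (194 - 3·27)/6 = 113/6.
Total output Q = 275/6, so price P = 225 - 3·(275/6) = 175/2.

87.50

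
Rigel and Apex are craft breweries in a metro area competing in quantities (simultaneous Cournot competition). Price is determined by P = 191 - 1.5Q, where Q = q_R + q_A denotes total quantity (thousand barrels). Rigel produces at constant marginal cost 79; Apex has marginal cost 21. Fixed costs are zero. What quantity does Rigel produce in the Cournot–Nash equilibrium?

Rigel's profit: π_R = (191 - 1.5Q)q_R - (79q_R). Setting ∂π_R/∂q_R = 0: 112 - 3q_R - (3/2)(q_A) = 0.
Apex's profit: π_A = (191 - 1.5Q)q_A - (21q_A). Setting ∂π_A/∂q_A = 0: 170 - 3q_A - (3/2)(q_R) = 0.
Rearranging gives the reaction functions q_R = (112 - (3/2)q_A)/3 and q_A = (170 - (3/2)q_R)/3.
Substituting one into the other gives q_R = 12 and q_A = 152/3.

12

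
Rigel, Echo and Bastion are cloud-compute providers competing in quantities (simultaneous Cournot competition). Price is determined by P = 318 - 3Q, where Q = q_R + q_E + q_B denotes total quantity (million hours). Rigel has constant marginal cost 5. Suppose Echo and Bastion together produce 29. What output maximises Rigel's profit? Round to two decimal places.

37.67

With rivals' combined output fixed at 29, Rigel's profit is π_R = (318 - 3·29 - 3q_R)q_R - (5q_R) = (231 - 3q_R)q_R - (5q_R).
∂π_R/∂q_R = 226 - 6q_R = 0, so q_R = 113/3.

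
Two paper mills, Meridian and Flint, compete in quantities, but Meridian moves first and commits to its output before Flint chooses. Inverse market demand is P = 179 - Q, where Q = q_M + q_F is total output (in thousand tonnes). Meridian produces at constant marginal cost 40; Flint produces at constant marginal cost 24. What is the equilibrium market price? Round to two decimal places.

The follower Flint best-responds to any q_M: π_F = (179 - Q)q_F - 24q_F.
∂π_F/∂q_F = 155 - q_M - 2q_F = 0 gives the reaction function q_F = (155 - q_M)/2.
Meridian substitutes q_F(q_M) into its own profit: π_M = q_M(179 - q_M - (155 - q_M)/2) - 40q_M = (203/2 - (1/2)q_M)q_M - 40q_M.
Maximising: ∂π_M/∂q_M = 123/2 - q_M = 0, giving q_M = 123/2.
Then q_F = (155 - 123/2)/2 = 187/4.
Total output Q = 433/4, so price P = 179 - 433/4 = 283/4.

70.75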